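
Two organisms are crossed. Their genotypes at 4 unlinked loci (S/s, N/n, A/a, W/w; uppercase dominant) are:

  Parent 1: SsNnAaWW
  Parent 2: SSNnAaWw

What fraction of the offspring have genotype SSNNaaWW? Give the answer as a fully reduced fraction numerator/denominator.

P(SSNNaaWW) = 1/64

SsNnAaWW gametes: SNAW×2, SNaW×2, SnAW×2, SnaW×2, sNAW×2, sNaW×2, snAW×2, snaW×2
SSNnAaWw gametes: SNAW×2, SNAw×2, SNaW×2, SNaw×2, SnAW×2, SnAw×2, SnaW×2, Snaw×2
SsNnAaWW×SSNnAaWw grid (16·16=256): SSNNAAWW=4 SSNNAAWw=4 SSNNAaWW=8 SSNNAaWw=8 SSNNaaWW=4 SSNNaaWw=4 SSNnAAWW=8 SSNnAAWw=8 SSNnAaWW=16 SSNnAaWw=16 SSNnaaWW=8 SSNnaaWw=8 SSnnAAWW=4 SSnnAAWw=4 SSnnAaWW=8 SSnnAaWw=8 SSnnaaWW=4 SSnnaaWw=4 SsNNAAWW=4 SsNNAAWw=4 SsNNAaWW=8 SsNNAaWw=8 SsNNaaWW=4 SsNNaaWw=4 SsNnAAWW=8 SsNnAAWw=8 SsNnAaWW=16 SsNnAaWw=16 SsNnaaWW=8 SsNnaaWw=8 SsnnAAWW=4 SsnnAAWw=4 SsnnAaWW=8 SsnnAaWw=8 SsnnaaWW=4 SsnnaaWw=4
SSNNaaWW hits 4/256; gcd=4; 4÷4/256÷4 = 1/64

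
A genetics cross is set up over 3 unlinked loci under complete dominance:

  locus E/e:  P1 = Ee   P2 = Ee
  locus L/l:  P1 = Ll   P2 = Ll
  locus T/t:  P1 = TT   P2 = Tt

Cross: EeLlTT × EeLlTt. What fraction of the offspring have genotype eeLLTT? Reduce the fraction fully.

EeLlTT gametes: ELT×2, ElT×2, eLT×2, elT×2
EeLlTt gametes: ELT×1, ELt×1, ElT×1, Elt×1, eLT×1, eLt×1, elT×1, elt×1
EeLlTT×EeLlTt grid (8·8=64): EELLTT=2 EELLTt=2 EELlTT=4 EELlTt=4 EEllTT=2 EEllTt=2 EeLLTT=4 EeLLTt=4 EeLlTT=8 EeLlTt=8 EellTT=4 EellTt=4 eeLLTT=2 eeLLTt=2 eeLlTT=4 eeLlTt=4 eellTT=2 eellTt=2
eeLLTT hits 2/64; gcd=2; 2÷2/64÷2 = 1/32

P(eeLLTT) = 1/32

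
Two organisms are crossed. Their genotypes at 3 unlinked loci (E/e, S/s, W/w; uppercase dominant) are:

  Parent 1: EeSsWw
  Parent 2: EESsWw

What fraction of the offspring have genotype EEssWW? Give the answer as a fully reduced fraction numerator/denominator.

P(EEssWW) = 1/32

EeSsWw gametes: ESW×1, ESw×1, EsW×1, Esw×1, eSW×1, eSw×1, esW×1, esw×1
EESsWw gametes: ESW×2, ESw×2, EsW×2, Esw×2
EeSsWw×EESsWw grid (8·8=64): EESSWW=2 EESSWw=4 EESSww=2 EESsWW=4 EESsWw=8 EESsww=4 EEssWW=2 EEssWw=4 EEssww=2 EeSSWW=2 EeSSWw=4 EeSSww=2 EeSsWW=4 EeSsWw=8 EeSsww=4 EessWW=2 EessWw=4 Eessww=2
EEssWW hits 2/64; gcd=2; 2÷2/64÷2 = 1/32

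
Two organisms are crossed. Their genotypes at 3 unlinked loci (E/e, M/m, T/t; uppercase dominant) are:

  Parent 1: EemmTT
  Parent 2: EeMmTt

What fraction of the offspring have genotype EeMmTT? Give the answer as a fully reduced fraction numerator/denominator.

EemmTT gametes: EmT×4, emT×4
EeMmTt gametes: EMT×1, EMt×1, EmT×1, Emt×1, eMT×1, eMt×1, emT×1, emt×1
EemmTT×EeMmTt grid (8·8=64): EEMmTT=4 EEMmTt=4 EEmmTT=4 EEmmTt=4 EeMmTT=8 EeMmTt=8 EemmTT=8 EemmTt=8 eeMmTT=4 eeMmTt=4 eemmTT=4 eemmTt=4
EeMmTT hits 8/64; gcd=8; 8÷8/64÷8 = 1/8

P(EeMmTT) = 1/8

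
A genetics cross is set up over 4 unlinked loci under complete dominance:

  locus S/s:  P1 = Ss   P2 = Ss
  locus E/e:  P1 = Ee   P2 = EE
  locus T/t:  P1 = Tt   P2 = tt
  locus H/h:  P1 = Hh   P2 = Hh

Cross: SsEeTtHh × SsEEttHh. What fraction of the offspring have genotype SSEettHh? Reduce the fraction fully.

SsEeTtHh gametes: SETH×1, SETh×1, SEtH×1, SEth×1, SeTH×1, SeTh×1, SetH×1, Seth×1, sETH×1, sETh×1, sEtH×1, sEth×1, seTH×1, seTh×1, setH×1, seth×1
SsEEttHh gametes: SEtH×4, SEth×4, sEtH×4, sEth×4
SsEeTtHh×SsEEttHh grid (16·16=256): SSEETtHH=4 SSEETtHh=8 SSEETthh=4 SSEEttHH=4 SSEEttHh=8 SSEEtthh=4 SSEeTtHH=4 SSEeTtHh=8 SSEeTthh=4 SSEettHH=4 SSEettHh=8 SSEetthh=4 SsEETtHH=8 SsEETtHh=16 SsEETthh=8 SsEEttHH=8 SsEEttHh=16 SsEEtthh=8 SsEeTtHH=8 SsEeTtHh=16 SsEeTthh=8 SsEettHH=8 SsEettHh=16 SsEetthh=8 ssEETtHH=4 ssEETtHh=8 ssEETthh=4 ssEEttHH=4 ssEEttHh=8 ssEEtthh=4 ssEeTtHH=4 ssEeTtHh=8 ssEeTthh=4 ssEettHH=4 ssEettHh=8 ssEetthh=4
SSEettHh hits 8/256; gcd=8; 8÷8/256÷8 = 1/32

P(SSEettHh) = 1/32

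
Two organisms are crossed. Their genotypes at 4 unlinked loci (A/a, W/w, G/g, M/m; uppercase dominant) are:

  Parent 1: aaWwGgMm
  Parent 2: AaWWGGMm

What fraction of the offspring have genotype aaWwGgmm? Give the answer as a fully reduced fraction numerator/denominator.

P(aaWwGgmm) = 1/32

aaWwGgMm gametes: aWGM×2, aWGm×2, aWgM×2, aWgm×2, awGM×2, awGm×2, awgM×2, awgm×2
AaWWGGMm gametes: AWGM×4, AWGm×4, aWGM×4, aWGm×4
aaWwGgMm×AaWWGGMm grid (16·16=256): AaWWGGMM=8 AaWWGGMm=16 AaWWGGmm=8 AaWWGgMM=8 AaWWGgMm=16 AaWWGgmm=8 AaWwGGMM=8 AaWwGGMm=16 AaWwGGmm=8 AaWwGgMM=8 AaWwGgMm=16 AaWwGgmm=8 aaWWGGMM=8 aaWWGGMm=16 aaWWGGmm=8 aaWWGgMM=8 aaWWGgMm=16 aaWWGgmm=8 aaWwGGMM=8 aaWwGGMm=16 aaWwGGmm=8 aaWwGgMM=8 aaWwGgMm=16 aaWwGgmm=8
aaWwGgmm hits 8/256; gcd=8; 8÷8/256÷8 = 1/32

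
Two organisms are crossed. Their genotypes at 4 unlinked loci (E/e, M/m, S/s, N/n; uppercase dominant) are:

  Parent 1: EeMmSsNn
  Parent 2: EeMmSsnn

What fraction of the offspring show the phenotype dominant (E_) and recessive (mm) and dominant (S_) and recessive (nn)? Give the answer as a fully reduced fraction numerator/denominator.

EeMmSsNn gametes: EMSN×1, EMSn×1, EMsN×1, EMsn×1, EmSN×1, EmSn×1, EmsN×1, Emsn×1, eMSN×1, eMSn×1, eMsN×1, eMsn×1, emSN×1, emSn×1, emsN×1, emsn×1
EeMmSsnn gametes: EMSn×2, EMsn×2, EmSn×2, Emsn×2, eMSn×2, eMsn×2, emSn×2, emsn×2
EeMmSsNn×EeMmSsnn grid (16·16=256): EEMMSSNn=2 EEMMSSnn=2 EEMMSsNn=4 EEMMSsnn=4 EEMMssNn=2 EEMMssnn=2 EEMmSSNn=4 EEMmSSnn=4 EEMmSsNn=8 EEMmSsnn=8 EEMmssNn=4 EEMmssnn=4 EEmmSSNn=2 EEmmSSnn=2 EEmmSsNn=4 EEmmSsnn=4 EEmmssNn=2 EEmmssnn=2 EeMMSSNn=4 EeMMSSnn=4 EeMMSsNn=8 EeMMSsnn=8 EeMMssNn=4 EeMMssnn=4 EeMmSSNn=8 EeMmSSnn=8 EeMmSsNn=16 EeMmSsnn=16 EeMmssNn=8 EeMmssnn=8 EemmSSNn=4 EemmSSnn=4 EemmSsNn=8 EemmSsnn=8 EemmssNn=4 Eemmssnn=4 eeMMSSNn=2 eeMMSSnn=2 eeMMSsNn=4 eeMMSsnn=4 eeMMssNn=2 eeMMssnn=2 eeMmSSNn=4 eeMmSSnn=4 eeMmSsNn=8 eeMmSsnn=8 eeMmssNn=4 eeMmssnn=4 eemmSSNn=2 eemmSSnn=2 eemmSsNn=4 eemmSsnn=4 eemmssNn=2 eemmssnn=2
E_ mm S_ nn hits 18/256; gcd=2; 18÷2/256÷2 = 9/128

P(E_ mm S_ nn) = 9/128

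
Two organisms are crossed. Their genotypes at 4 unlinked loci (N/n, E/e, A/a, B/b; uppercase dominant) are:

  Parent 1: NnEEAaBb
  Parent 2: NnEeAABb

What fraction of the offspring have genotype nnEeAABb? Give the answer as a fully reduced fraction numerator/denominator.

NnEEAaBb gametes: NEAB×2, NEAb×2, NEaB×2, NEab×2, nEAB×2, nEAb×2, nEaB×2, nEab×2
NnEeAABb gametes: NEAB×2, NEAb×2, NeAB×2, NeAb×2, nEAB×2, nEAb×2, neAB×2, neAb×2
NnEEAaBb×NnEeAABb grid (16·16=256): NNEEAABB=4 NNEEAABb=8 NNEEAAbb=4 NNEEAaBB=4 NNEEAaBb=8 NNEEAabb=4 NNEeAABB=4 NNEeAABb=8 NNEeAAbb=4 NNEeAaBB=4 NNEeAaBb=8 NNEeAabb=4 NnEEAABB=8 NnEEAABb=16 NnEEAAbb=8 NnEEAaBB=8 NnEEAaBb=16 NnEEAabb=8 NnEeAABB=8 NnEeAABb=16 NnEeAAbb=8 NnEeAaBB=8 NnEeAaBb=16 NnEeAabb=8 nnEEAABB=4 nnEEAABb=8 nnEEAAbb=4 nnEEAaBB=4 nnEEAaBb=8 nnEEAabb=4 nnEeAABB=4 nnEeAABb=8 nnEeAAbb=4 nnEeAaBB=4 nnEeAaBb=8 nnEeAabb=4
nnEeAABb hits 8/256; gcd=8; 8÷8/256÷8 = 1/32

P(nnEeAABb) = 1/32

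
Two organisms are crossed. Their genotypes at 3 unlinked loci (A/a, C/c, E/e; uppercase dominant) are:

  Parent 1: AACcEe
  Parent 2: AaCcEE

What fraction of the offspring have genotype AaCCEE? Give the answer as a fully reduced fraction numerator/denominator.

AACcEe gametes: ACE×2, ACe×2, AcE×2, Ace×2
AaCcEE gametes: ACE×2, AcE×2, aCE×2, acE×2
AACcEe×AaCcEE grid (8·8=64): AACCEE=4 AACCEe=4 AACcEE=8 AACcEe=8 AAccEE=4 AAccEe=4 AaCCEE=4 AaCCEe=4 AaCcEE=8 AaCcEe=8 AaccEE=4 AaccEe=4
AaCCEE hits 4/64; gcd=4; 4÷4/64÷4 = 1/16

P(AaCCEE) = 1/16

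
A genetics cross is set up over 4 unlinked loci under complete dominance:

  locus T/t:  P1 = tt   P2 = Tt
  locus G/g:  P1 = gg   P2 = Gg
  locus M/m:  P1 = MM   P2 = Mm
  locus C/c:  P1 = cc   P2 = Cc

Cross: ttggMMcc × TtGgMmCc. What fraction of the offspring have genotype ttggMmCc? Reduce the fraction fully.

ttggMMcc gametes: tgMc×16
TtGgMmCc gametes: TGMC×1, TGMc×1, TGmC×1, TGmc×1, TgMC×1, TgMc×1, TgmC×1, Tgmc×1, tGMC×1, tGMc×1, tGmC×1, tGmc×1, tgMC×1, tgMc×1, tgmC×1, tgmc×1
ttggMMcc×TtGgMmCc grid (16·16=256): TtGgMMCc=16 TtGgMMcc=16 TtGgMmCc=16 TtGgMmcc=16 TtggMMCc=16 TtggMMcc=16 TtggMmCc=16 TtggMmcc=16 ttGgMMCc=16 ttGgMMcc=16 ttGgMmCc=16 ttGgMmcc=16 ttggMMCc=16 ttggMMcc=16 ttggMmCc=16 ttggMmcc=16
ttggMmCc hits 16/256; gcd=16; 16÷16/256÷16 = 1/16

P(ttggMmCc) = 1/16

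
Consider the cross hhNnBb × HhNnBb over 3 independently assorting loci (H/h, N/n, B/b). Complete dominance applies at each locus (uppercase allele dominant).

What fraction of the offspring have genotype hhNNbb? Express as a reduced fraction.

hhNnBb gametes: hNB×2, hNb×2, hnB×2, hnb×2
HhNnBb gametes: HNB×1, HNb×1, HnB×1, Hnb×1, hNB×1, hNb×1, hnB×1, hnb×1
hhNnBb×HhNnBb grid (8·8=64): HhNNBB=2 HhNNBb=4 HhNNbb=2 HhNnBB=4 HhNnBb=8 HhNnbb=4 HhnnBB=2 HhnnBb=4 Hhnnbb=2 hhNNBB=2 hhNNBb=4 hhNNbb=2 hhNnBB=4 hhNnBb=8 hhNnbb=4 hhnnBB=2 hhnnBb=4 hhnnbb=2
hhNNbb hits 2/64; gcd=2; 2÷2/64÷2 = 1/32

P(hhNNbb) = 1/32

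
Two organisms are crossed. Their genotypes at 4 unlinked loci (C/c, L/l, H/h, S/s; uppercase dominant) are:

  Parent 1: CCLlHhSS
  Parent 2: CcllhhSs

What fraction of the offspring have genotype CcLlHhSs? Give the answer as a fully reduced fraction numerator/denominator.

CCLlHhSS gametes: CLHS×4, CLhS×4, ClHS×4, ClhS×4
CcllhhSs gametes: ClhS×4, Clhs×4, clhS×4, clhs×4
CCLlHhSS×CcllhhSs grid (16·16=256): CCLlHhSS=16 CCLlHhSs=16 CCLlhhSS=16 CCLlhhSs=16 CCllHhSS=16 CCllHhSs=16 CCllhhSS=16 CCllhhSs=16 CcLlHhSS=16 CcLlHhSs=16 CcLlhhSS=16 CcLlhhSs=16 CcllHhSS=16 CcllHhSs=16 CcllhhSS=16 CcllhhSs=16
CcLlHhSs hits 16/256; gcd=16; 16÷16/256÷16 = 1/16

P(CcLlHhSs) = 1/16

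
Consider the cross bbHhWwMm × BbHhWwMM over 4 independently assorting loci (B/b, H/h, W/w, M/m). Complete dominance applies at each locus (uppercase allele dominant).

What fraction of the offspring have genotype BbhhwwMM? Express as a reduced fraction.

bbHhWwMm gametes: bHWM×2, bHWm×2, bHwM×2, bHwm×2, bhWM×2, bhWm×2, bhwM×2, bhwm×2
BbHhWwMM gametes: BHWM×2, BHwM×2, BhWM×2, BhwM×2, bHWM×2, bHwM×2, bhWM×2, bhwM×2
bbHhWwMm×BbHhWwMM grid (16·16=256): BbHHWWMM=4 BbHHWWMm=4 BbHHWwMM=8 BbHHWwMm=8 BbHHwwMM=4 BbHHwwMm=4 BbHhWWMM=8 BbHhWWMm=8 BbHhWwMM=16 BbHhWwMm=16 BbHhwwMM=8 BbHhwwMm=8 BbhhWWMM=4 BbhhWWMm=4 BbhhWwMM=8 BbhhWwMm=8 BbhhwwMM=4 BbhhwwMm=4 bbHHWWMM=4 bbHHWWMm=4 bbHHWwMM=8 bbHHWwMm=8 bbHHwwMM=4 bbHHwwMm=4 bbHhWWMM=8 bbHhWWMm=8 bbHhWwMM=16 bbHhWwMm=16 bbHhwwMM=8 bbHhwwMm=8 bbhhWWMM=4 bbhhWWMm=4 bbhhWwMM=8 bbhhWwMm=8 bbhhwwMM=4 bbhhwwMm=4
BbhhwwMM hits 4/256; gcd=4; 4÷4/256÷4 = 1/64

P(BbhhwwMM) = 1/64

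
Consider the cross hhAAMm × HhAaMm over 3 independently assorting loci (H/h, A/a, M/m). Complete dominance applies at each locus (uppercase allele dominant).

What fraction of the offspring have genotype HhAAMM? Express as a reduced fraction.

hhAAMm gametes: hAM×4, hAm×4
HhAaMm gametes: HAM×1, HAm×1, HaM×1, Ham×1, hAM×1, hAm×1, haM×1, ham×1
hhAAMm×HhAaMm grid (8·8=64): HhAAMM=4 HhAAMm=8 HhAAmm=4 HhAaMM=4 HhAaMm=8 HhAamm=4 hhAAMM=4 hhAAMm=8 hhAAmm=4 hhAaMM=4 hhAaMm=8 hhAamm=4
HhAAMM hits 4/64; gcd=4; 4÷4/64÷4 = 1/16

P(HhAAMM) = 1/16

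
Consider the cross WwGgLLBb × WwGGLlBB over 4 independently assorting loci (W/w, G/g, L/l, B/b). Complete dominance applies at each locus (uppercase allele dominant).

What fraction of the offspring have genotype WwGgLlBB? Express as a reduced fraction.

WwGgLLBb gametes: WGLB×2, WGLb×2, WgLB×2, WgLb×2, wGLB×2, wGLb×2, wgLB×2, wgLb×2
WwGGLlBB gametes: WGLB×4, WGlB×4, wGLB×4, wGlB×4
WwGgLLBb×WwGGLlBB grid (16·16=256): WWGGLLBB=8 WWGGLLBb=8 WWGGLlBB=8 WWGGLlBb=8 WWGgLLBB=8 WWGgLLBb=8 WWGgLlBB=8 WWGgLlBb=8 WwGGLLBB=16 WwGGLLBb=16 WwGGLlBB=16 WwGGLlBb=16 WwGgLLBB=16 WwGgLLBb=16 WwGgLlBB=16 WwGgLlBb=16 wwGGLLBB=8 wwGGLLBb=8 wwGGLlBB=8 wwGGLlBb=8 wwGgLLBB=8 wwGgLLBb=8 wwGgLlBB=8 wwGgLlBb=8
WwGgLlBB hits 16/256; gcd=16; 16÷16/256÷16 = 1/16

P(WwGgLlBB) = 1/16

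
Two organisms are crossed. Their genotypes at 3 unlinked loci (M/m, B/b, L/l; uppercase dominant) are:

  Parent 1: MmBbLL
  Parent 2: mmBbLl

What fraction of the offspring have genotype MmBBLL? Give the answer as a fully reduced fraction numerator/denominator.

P(MmBBLL) = 1/16

MmBbLL gametes: MBL×2, MbL×2, mBL×2, mbL×2
mmBbLl gametes: mBL×2, mBl×2, mbL×2, mbl×2
MmBbLL×mmBbLl grid (8·8=64): MmBBLL=4 MmBBLl=4 MmBbLL=8 MmBbLl=8 MmbbLL=4 MmbbLl=4 mmBBLL=4 mmBBLl=4 mmBbLL=8 mmBbLl=8 mmbbLL=4 mmbbLl=4
MmBBLL hits 4/64; gcd=4; 4÷4/64÷4 = 1/16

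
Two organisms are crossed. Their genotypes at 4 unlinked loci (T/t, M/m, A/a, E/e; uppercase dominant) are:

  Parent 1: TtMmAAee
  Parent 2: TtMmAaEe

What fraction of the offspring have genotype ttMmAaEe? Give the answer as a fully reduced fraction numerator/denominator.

P(ttMmAaEe) = 1/32

TtMmAAee gametes: TMAe×4, TmAe×4, tMAe×4, tmAe×4
TtMmAaEe gametes: TMAE×1, TMAe×1, TMaE×1, TMae×1, TmAE×1, TmAe×1, TmaE×1, Tmae×1, tMAE×1, tMAe×1, tMaE×1, tMae×1, tmAE×1, tmAe×1, tmaE×1, tmae×1
TtMmAAee×TtMmAaEe grid (16·16=256): TTMMAAEe=4 TTMMAAee=4 TTMMAaEe=4 TTMMAaee=4 TTMmAAEe=8 TTMmAAee=8 TTMmAaEe=8 TTMmAaee=8 TTmmAAEe=4 TTmmAAee=4 TTmmAaEe=4 TTmmAaee=4 TtMMAAEe=8 TtMMAAee=8 TtMMAaEe=8 TtMMAaee=8 TtMmAAEe=16 TtMmAAee=16 TtMmAaEe=16 TtMmAaee=16 TtmmAAEe=8 TtmmAAee=8 TtmmAaEe=8 TtmmAaee=8 ttMMAAEe=4 ttMMAAee=4 ttMMAaEe=4 ttMMAaee=4 ttMmAAEe=8 ttMmAAee=8 ttMmAaEe=8 ttMmAaee=8 ttmmAAEe=4 ttmmAAee=4 ttmmAaEe=4 ttmmAaee=4
ttMmAaEe hits 8/256; gcd=8; 8÷8/256÷8 = 1/32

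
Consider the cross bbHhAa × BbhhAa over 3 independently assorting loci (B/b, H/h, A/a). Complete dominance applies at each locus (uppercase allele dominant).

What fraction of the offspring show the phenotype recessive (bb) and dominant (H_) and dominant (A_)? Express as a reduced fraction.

bbHhAa gametes: bHA×2, bHa×2, bhA×2, bha×2
BbhhAa gametes: BhA×2, Bha×2, bhA×2, bha×2
bbHhAa×BbhhAa grid (8·8=64): BbHhAA=4 BbHhAa=8 BbHhaa=4 BbhhAA=4 BbhhAa=8 Bbhhaa=4 bbHhAA=4 bbHhAa=8 bbHhaa=4 bbhhAA=4 bbhhAa=8 bbhhaa=4
bb H_ A_ hits 12/64; gcd=4; 12÷4/64÷4 = 3/16

P(bb H_ A_) = 3/16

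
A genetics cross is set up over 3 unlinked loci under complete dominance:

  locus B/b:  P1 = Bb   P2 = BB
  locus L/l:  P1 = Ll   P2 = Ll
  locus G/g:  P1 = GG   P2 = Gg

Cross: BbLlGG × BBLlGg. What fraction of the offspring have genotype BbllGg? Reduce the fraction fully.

BbLlGG gametes: BLG×2, BlG×2, bLG×2, blG×2
BBLlGg gametes: BLG×2, BLg×2, BlG×2, Blg×2
BbLlGG×BBLlGg grid (8·8=64): BBLLGG=4 BBLLGg=4 BBLlGG=8 BBLlGg=8 BBllGG=4 BBllGg=4 BbLLGG=4 BbLLGg=4 BbLlGG=8 BbLlGg=8 BbllGG=4 BbllGg=4
BbllGg hits 4/64; gcd=4; 4÷4/64÷4 = 1/16

P(BbllGg) = 1/16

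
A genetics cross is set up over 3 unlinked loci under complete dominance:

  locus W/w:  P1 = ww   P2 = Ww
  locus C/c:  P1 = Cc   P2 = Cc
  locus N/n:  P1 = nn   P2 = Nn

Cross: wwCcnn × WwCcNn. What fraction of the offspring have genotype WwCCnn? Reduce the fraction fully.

P(WwCCnn) = 1/16

wwCcnn gametes: wCn×4, wcn×4
WwCcNn gametes: WCN×1, WCn×1, WcN×1, Wcn×1, wCN×1, wCn×1, wcN×1, wcn×1
wwCcnn×WwCcNn grid (8·8=64): WwCCNn=4 WwCCnn=4 WwCcNn=8 WwCcnn=8 WwccNn=4 Wwccnn=4 wwCCNn=4 wwCCnn=4 wwCcNn=8 wwCcnn=8 wwccNn=4 wwccnn=4
WwCCnn hits 4/64; gcd=4; 4÷4/64÷4 = 1/16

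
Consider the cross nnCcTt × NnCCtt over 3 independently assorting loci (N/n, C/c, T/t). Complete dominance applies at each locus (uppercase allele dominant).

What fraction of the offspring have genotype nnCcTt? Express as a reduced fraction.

nnCcTt gametes: nCT×2, nCt×2, ncT×2, nct×2
NnCCtt gametes: NCt×4, nCt×4
nnCcTt×NnCCtt grid (8·8=64): NnCCTt=8 NnCCtt=8 NnCcTt=8 NnCctt=8 nnCCTt=8 nnCCtt=8 nnCcTt=8 nnCctt=8
nnCcTt hits 8/64; gcd=8; 8÷8/64÷8 = 1/8

P(nnCcTt) = 1/8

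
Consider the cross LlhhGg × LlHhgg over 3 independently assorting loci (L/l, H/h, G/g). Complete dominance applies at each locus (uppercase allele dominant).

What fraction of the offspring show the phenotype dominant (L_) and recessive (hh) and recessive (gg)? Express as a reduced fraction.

P(L_ hh gg) = 3/16

LlhhGg gametes: LhG×2, Lhg×2, lhG×2, lhg×2
LlHhgg gametes: LHg×2, Lhg×2, lHg×2, lhg×2
LlhhGg×LlHhgg grid (8·8=64): LLHhGg=4 LLHhgg=4 LLhhGg=4 LLhhgg=4 LlHhGg=8 LlHhgg=8 LlhhGg=8 Llhhgg=8 llHhGg=4 llHhgg=4 llhhGg=4 llhhgg=4
L_ hh gg hits 12/64; gcd=4; 12÷4/64÷4 = 3/16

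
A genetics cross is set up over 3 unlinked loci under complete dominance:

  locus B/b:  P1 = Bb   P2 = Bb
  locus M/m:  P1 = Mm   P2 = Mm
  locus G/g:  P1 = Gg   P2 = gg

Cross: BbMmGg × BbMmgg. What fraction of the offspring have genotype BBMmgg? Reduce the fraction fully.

P(BBMmgg) = 1/16

BbMmGg gametes: BMG×1, BMg×1, BmG×1, Bmg×1, bMG×1, bMg×1, bmG×1, bmg×1
BbMmgg gametes: BMg×2, Bmg×2, bMg×2, bmg×2
BbMmGg×BbMmgg grid (8·8=64): BBMMGg=2 BBMMgg=2 BBMmGg=4 BBMmgg=4 BBmmGg=2 BBmmgg=2 BbMMGg=4 BbMMgg=4 BbMmGg=8 BbMmgg=8 BbmmGg=4 Bbmmgg=4 bbMMGg=2 bbMMgg=2 bbMmGg=4 bbMmgg=4 bbmmGg=2 bbmmgg=2
BBMmgg hits 4/64; gcd=4; 4÷4/64÷4 = 1/16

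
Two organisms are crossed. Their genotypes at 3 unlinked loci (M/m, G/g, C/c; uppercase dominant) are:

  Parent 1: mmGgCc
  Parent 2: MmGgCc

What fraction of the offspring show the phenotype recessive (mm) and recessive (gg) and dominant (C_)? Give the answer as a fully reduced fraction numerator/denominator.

mmGgCc gametes: mGC×2, mGc×2, mgC×2, mgc×2
MmGgCc gametes: MGC×1, MGc×1, MgC×1, Mgc×1, mGC×1, mGc×1, mgC×1, mgc×1
mmGgCc×MmGgCc grid (8·8=64): MmGGCC=2 MmGGCc=4 MmGGcc=2 MmGgCC=4 MmGgCc=8 MmGgcc=4 MmggCC=2 MmggCc=4 Mmggcc=2 mmGGCC=2 mmGGCc=4 mmGGcc=2 mmGgCC=4 mmGgCc=8 mmGgcc=4 mmggCC=2 mmggCc=4 mmggcc=2
mm gg C_ hits 6/64; gcd=2; 6÷2/64÷2 = 3/32

P(mm gg C_) = 3/32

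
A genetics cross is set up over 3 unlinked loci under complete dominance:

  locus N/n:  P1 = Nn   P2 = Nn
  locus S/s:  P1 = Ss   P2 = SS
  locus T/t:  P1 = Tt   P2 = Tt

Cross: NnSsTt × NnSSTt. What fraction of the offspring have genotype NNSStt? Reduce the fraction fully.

P(NNSStt) = 1/32

NnSsTt gametes: NST×1, NSt×1, NsT×1, Nst×1, nST×1, nSt×1, nsT×1, nst×1
NnSSTt gametes: NST×2, NSt×2, nST×2, nSt×2
NnSsTt×NnSSTt grid (8·8=64): NNSSTT=2 NNSSTt=4 NNSStt=2 NNSsTT=2 NNSsTt=4 NNSstt=2 NnSSTT=4 NnSSTt=8 NnSStt=4 NnSsTT=4 NnSsTt=8 NnSstt=4 nnSSTT=2 nnSSTt=4 nnSStt=2 nnSsTT=2 nnSsTt=4 nnSstt=2
NNSStt hits 2/64; gcd=2; 2÷2/64÷2 = 1/32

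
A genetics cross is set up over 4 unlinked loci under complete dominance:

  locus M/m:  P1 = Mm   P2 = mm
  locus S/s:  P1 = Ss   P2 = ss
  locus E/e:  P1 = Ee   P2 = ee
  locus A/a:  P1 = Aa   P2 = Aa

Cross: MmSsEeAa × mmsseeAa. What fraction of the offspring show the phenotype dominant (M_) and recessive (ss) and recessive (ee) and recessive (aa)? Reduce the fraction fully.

MmSsEeAa gametes: MSEA×1, MSEa×1, MSeA×1, MSea×1, MsEA×1, MsEa×1, MseA×1, Msea×1, mSEA×1, mSEa×1, mSeA×1, mSea×1, msEA×1, msEa×1, mseA×1, msea×1
mmsseeAa gametes: mseA×8, msea×8
MmSsEeAa×mmsseeAa grid (16·16=256): MmSsEeAA=8 MmSsEeAa=16 MmSsEeaa=8 MmSseeAA=8 MmSseeAa=16 MmSseeaa=8 MmssEeAA=8 MmssEeAa=16 MmssEeaa=8 MmsseeAA=8 MmsseeAa=16 Mmsseeaa=8 mmSsEeAA=8 mmSsEeAa=16 mmSsEeaa=8 mmSseeAA=8 mmSseeAa=16 mmSseeaa=8 mmssEeAA=8 mmssEeAa=16 mmssEeaa=8 mmsseeAA=8 mmsseeAa=16 mmsseeaa=8
M_ ss ee aa hits 8/256; gcd=8; 8÷8/256÷8 = 1/32

P(M_ ss ee aa) = 1/32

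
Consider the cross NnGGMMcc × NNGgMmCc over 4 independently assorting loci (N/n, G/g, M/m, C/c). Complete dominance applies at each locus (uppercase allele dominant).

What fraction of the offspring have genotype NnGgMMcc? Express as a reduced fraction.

NnGGMMcc gametes: NGMc×8, nGMc×8
NNGgMmCc gametes: NGMC×2, NGMc×2, NGmC×2, NGmc×2, NgMC×2, NgMc×2, NgmC×2, Ngmc×2
NnGGMMcc×NNGgMmCc grid (16·16=256): NNGGMMCc=16 NNGGMMcc=16 NNGGMmCc=16 NNGGMmcc=16 NNGgMMCc=16 NNGgMMcc=16 NNGgMmCc=16 NNGgMmcc=16 NnGGMMCc=16 NnGGMMcc=16 NnGGMmCc=16 NnGGMmcc=16 NnGgMMCc=16 NnGgMMcc=16 NnGgMmCc=16 NnGgMmcc=16
NnGgMMcc hits 16/256; gcd=16; 16÷16/256÷16 = 1/16

P(NnGgMMcc) = 1/16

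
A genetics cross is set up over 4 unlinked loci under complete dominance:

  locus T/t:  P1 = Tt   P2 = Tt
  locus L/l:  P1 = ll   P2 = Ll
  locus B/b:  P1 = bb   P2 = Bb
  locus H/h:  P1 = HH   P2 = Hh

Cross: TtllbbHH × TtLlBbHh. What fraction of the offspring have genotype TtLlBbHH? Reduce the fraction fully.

P(TtLlBbHH) = 1/16

TtllbbHH gametes: TlbH×8, tlbH×8
TtLlBbHh gametes: TLBH×1, TLBh×1, TLbH×1, TLbh×1, TlBH×1, TlBh×1, TlbH×1, Tlbh×1, tLBH×1, tLBh×1, tLbH×1, tLbh×1, tlBH×1, tlBh×1, tlbH×1, tlbh×1
TtllbbHH×TtLlBbHh grid (16·16=256): TTLlBbHH=8 TTLlBbHh=8 TTLlbbHH=8 TTLlbbHh=8 TTllBbHH=8 TTllBbHh=8 TTllbbHH=8 TTllbbHh=8 TtLlBbHH=16 TtLlBbHh=16 TtLlbbHH=16 TtLlbbHh=16 TtllBbHH=16 TtllBbHh=16 TtllbbHH=16 TtllbbHh=16 ttLlBbHH=8 ttLlBbHh=8 ttLlbbHH=8 ttLlbbHh=8 ttllBbHH=8 ttllBbHh=8 ttllbbHH=8 ttllbbHh=8
TtLlBbHH hits 16/256; gcd=16; 16÷16/256÷16 = 1/16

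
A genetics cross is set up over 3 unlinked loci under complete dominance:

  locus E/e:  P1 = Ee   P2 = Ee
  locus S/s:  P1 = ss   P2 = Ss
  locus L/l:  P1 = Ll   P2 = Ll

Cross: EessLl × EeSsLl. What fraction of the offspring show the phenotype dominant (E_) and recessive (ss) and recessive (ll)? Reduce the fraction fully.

P(E_ ss ll) = 3/32

EessLl gametes: EsL×2, Esl×2, esL×2, esl×2
EeSsLl gametes: ESL×1, ESl×1, EsL×1, Esl×1, eSL×1, eSl×1, esL×1, esl×1
EessLl×EeSsLl grid (8·8=64): EESsLL=2 EESsLl=4 EESsll=2 EEssLL=2 EEssLl=4 EEssll=2 EeSsLL=4 EeSsLl=8 EeSsll=4 EessLL=4 EessLl=8 Eessll=4 eeSsLL=2 eeSsLl=4 eeSsll=2 eessLL=2 eessLl=4 eessll=2
E_ ss ll hits 6/64; gcd=2; 6÷2/64÷2 = 3/32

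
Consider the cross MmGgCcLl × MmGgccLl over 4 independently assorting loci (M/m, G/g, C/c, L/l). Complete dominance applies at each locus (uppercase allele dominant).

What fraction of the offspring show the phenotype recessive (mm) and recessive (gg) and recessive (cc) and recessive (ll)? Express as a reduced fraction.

MmGgCcLl gametes: MGCL×1, MGCl×1, MGcL×1, MGcl×1, MgCL×1, MgCl×1, MgcL×1, Mgcl×1, mGCL×1, mGCl×1, mGcL×1, mGcl×1, mgCL×1, mgCl×1, mgcL×1, mgcl×1
MmGgccLl gametes: MGcL×2, MGcl×2, MgcL×2, Mgcl×2, mGcL×2, mGcl×2, mgcL×2, mgcl×2
MmGgCcLl×MmGgccLl grid (16·16=256): MMGGCcLL=2 MMGGCcLl=4 MMGGCcll=2 MMGGccLL=2 MMGGccLl=4 MMGGccll=2 MMGgCcLL=4 MMGgCcLl=8 MMGgCcll=4 MMGgccLL=4 MMGgccLl=8 MMGgccll=4 MMggCcLL=2 MMggCcLl=4 MMggCcll=2 MMggccLL=2 MMggccLl=4 MMggccll=2 MmGGCcLL=4 MmGGCcLl=8 MmGGCcll=4 MmGGccLL=4 MmGGccLl=8 MmGGccll=4 MmGgCcLL=8 MmGgCcLl=16 MmGgCcll=8 MmGgccLL=8 MmGgccLl=16 MmGgccll=8 MmggCcLL=4 MmggCcLl=8 MmggCcll=4 MmggccLL=4 MmggccLl=8 Mmggccll=4 mmGGCcLL=2 mmGGCcLl=4 mmGGCcll=2 mmGGccLL=2 mmGGccLl=4 mmGGccll=2 mmGgCcLL=4 mmGgCcLl=8 mmGgCcll=4 mmGgccLL=4 mmGgccLl=8 mmGgccll=4 mmggCcLL=2 mmggCcLl=4 mmggCcll=2 mmggccLL=2 mmggccLl=4 mmggccll=2
mm gg cc ll hits 2/256; gcd=2; 2÷2/256÷2 = 1/128

P(mm gg cc ll) = 1/128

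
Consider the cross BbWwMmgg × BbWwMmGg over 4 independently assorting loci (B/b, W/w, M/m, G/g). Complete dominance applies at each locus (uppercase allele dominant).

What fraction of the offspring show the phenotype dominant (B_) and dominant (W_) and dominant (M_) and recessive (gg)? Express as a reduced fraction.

P(B_ W_ M_ gg) = 27/128

BbWwMmgg gametes: BWMg×2, BWmg×2, BwMg×2, Bwmg×2, bWMg×2, bWmg×2, bwMg×2, bwmg×2
BbWwMmGg gametes: BWMG×1, BWMg×1, BWmG×1, BWmg×1, BwMG×1, BwMg×1, BwmG×1, Bwmg×1, bWMG×1, bWMg×1, bWmG×1, bWmg×1, bwMG×1, bwMg×1, bwmG×1, bwmg×1
BbWwMmgg×BbWwMmGg grid (16·16=256): BBWWMMGg=2 BBWWMMgg=2 BBWWMmGg=4 BBWWMmgg=4 BBWWmmGg=2 BBWWmmgg=2 BBWwMMGg=4 BBWwMMgg=4 BBWwMmGg=8 BBWwMmgg=8 BBWwmmGg=4 BBWwmmgg=4 BBwwMMGg=2 BBwwMMgg=2 BBwwMmGg=4 BBwwMmgg=4 BBwwmmGg=2 BBwwmmgg=2 BbWWMMGg=4 BbWWMMgg=4 BbWWMmGg=8 BbWWMmgg=8 BbWWmmGg=4 BbWWmmgg=4 BbWwMMGg=8 BbWwMMgg=8 BbWwMmGg=16 BbWwMmgg=16 BbWwmmGg=8 BbWwmmgg=8 BbwwMMGg=4 BbwwMMgg=4 BbwwMmGg=8 BbwwMmgg=8 BbwwmmGg=4 Bbwwmmgg=4 bbWWMMGg=2 bbWWMMgg=2 bbWWMmGg=4 bbWWMmgg=4 bbWWmmGg=2 bbWWmmgg=2 bbWwMMGg=4 bbWwMMgg=4 bbWwMmGg=8 bbWwMmgg=8 bbWwmmGg=4 bbWwmmgg=4 bbwwMMGg=2 bbwwMMgg=2 bbwwMmGg=4 bbwwMmgg=4 bbwwmmGg=2 bbwwmmgg=2
B_ W_ M_ gg hits 54/256; gcd=2; 54÷2/256÷2 = 27/128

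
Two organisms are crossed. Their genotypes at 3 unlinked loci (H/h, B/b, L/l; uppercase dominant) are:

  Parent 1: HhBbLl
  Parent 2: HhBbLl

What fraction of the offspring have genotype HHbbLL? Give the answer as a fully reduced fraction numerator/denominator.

P(HHbbLL) = 1/64

HhBbLl gametes: HBL×1, HBl×1, HbL×1, Hbl×1, hBL×1, hBl×1, hbL×1, hbl×1
HhBbLl gametes: HBL×1, HBl×1, HbL×1, Hbl×1, hBL×1, hBl×1, hbL×1, hbl×1
HhBbLl×HhBbLl grid (8·8=64): HHBBLL=1 HHBBLl=2 HHBBll=1 HHBbLL=2 HHBbLl=4 HHBbll=2 HHbbLL=1 HHbbLl=2 HHbbll=1 HhBBLL=2 HhBBLl=4 HhBBll=2 HhBbLL=4 HhBbLl=8 HhBbll=4 HhbbLL=2 HhbbLl=4 Hhbbll=2 hhBBLL=1 hhBBLl=2 hhBBll=1 hhBbLL=2 hhBbLl=4 hhBbll=2 hhbbLL=1 hhbbLl=2 hhbbll=1
HHbbLL hits 1/64; gcd=1; 1÷1/64÷1 = 1/64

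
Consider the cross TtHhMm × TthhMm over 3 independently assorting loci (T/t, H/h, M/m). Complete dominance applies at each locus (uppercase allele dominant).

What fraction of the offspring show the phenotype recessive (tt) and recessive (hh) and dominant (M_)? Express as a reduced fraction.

P(tt hh M_) = 3/32

TtHhMm gametes: THM×1, THm×1, ThM×1, Thm×1, tHM×1, tHm×1, thM×1, thm×1
TthhMm gametes: ThM×2, Thm×2, thM×2, thm×2
TtHhMm×TthhMm grid (8·8=64): TTHhMM=2 TTHhMm=4 TTHhmm=2 TThhMM=2 TThhMm=4 TThhmm=2 TtHhMM=4 TtHhMm=8 TtHhmm=4 TthhMM=4 TthhMm=8 Tthhmm=4 ttHhMM=2 ttHhMm=4 ttHhmm=2 tthhMM=2 tthhMm=4 tthhmm=2
tt hh M_ hits 6/64; gcd=2; 6÷2/64÷2 = 3/32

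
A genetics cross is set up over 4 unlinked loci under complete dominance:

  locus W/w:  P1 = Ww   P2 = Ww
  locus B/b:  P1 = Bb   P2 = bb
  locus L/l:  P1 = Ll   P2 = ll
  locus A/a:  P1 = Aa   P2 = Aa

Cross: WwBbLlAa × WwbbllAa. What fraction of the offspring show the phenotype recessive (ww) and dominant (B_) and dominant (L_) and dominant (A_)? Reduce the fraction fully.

P(ww B_ L_ A_) = 3/64

WwBbLlAa gametes: WBLA×1, WBLa×1, WBlA×1, WBla×1, WbLA×1, WbLa×1, WblA×1, Wbla×1, wBLA×1, wBLa×1, wBlA×1, wBla×1, wbLA×1, wbLa×1, wblA×1, wbla×1
WwbbllAa gametes: WblA×4, Wbla×4, wblA×4, wbla×4
WwBbLlAa×WwbbllAa grid (16·16=256): WWBbLlAA=4 WWBbLlAa=8 WWBbLlaa=4 WWBbllAA=4 WWBbllAa=8 WWBbllaa=4 WWbbLlAA=4 WWbbLlAa=8 WWbbLlaa=4 WWbbllAA=4 WWbbllAa=8 WWbbllaa=4 WwBbLlAA=8 WwBbLlAa=16 WwBbLlaa=8 WwBbllAA=8 WwBbllAa=16 WwBbllaa=8 WwbbLlAA=8 WwbbLlAa=16 WwbbLlaa=8 WwbbllAA=8 WwbbllAa=16 Wwbbllaa=8 wwBbLlAA=4 wwBbLlAa=8 wwBbLlaa=4 wwBbllAA=4 wwBbllAa=8 wwBbllaa=4 wwbbLlAA=4 wwbbLlAa=8 wwbbLlaa=4 wwbbllAA=4 wwbbllAa=8 wwbbllaa=4
ww B_ L_ A_ hits 12/256; gcd=4; 12÷4/256÷4 = 3/64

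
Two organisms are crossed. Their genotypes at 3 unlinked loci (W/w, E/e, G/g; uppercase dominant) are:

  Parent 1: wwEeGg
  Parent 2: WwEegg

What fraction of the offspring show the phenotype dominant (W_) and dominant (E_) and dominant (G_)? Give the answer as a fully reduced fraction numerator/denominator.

P(W_ E_ G_) = 3/16

wwEeGg gametes: wEG×2, wEg×2, weG×2, weg×2
WwEegg gametes: WEg×2, Weg×2, wEg×2, weg×2
wwEeGg×WwEegg grid (8·8=64): WwEEGg=4 WwEEgg=4 WwEeGg=8 WwEegg=8 WweeGg=4 Wweegg=4 wwEEGg=4 wwEEgg=4 wwEeGg=8 wwEegg=8 wweeGg=4 wweegg=4
W_ E_ G_ hits 12/64; gcd=4; 12÷4/64÷4 = 3/16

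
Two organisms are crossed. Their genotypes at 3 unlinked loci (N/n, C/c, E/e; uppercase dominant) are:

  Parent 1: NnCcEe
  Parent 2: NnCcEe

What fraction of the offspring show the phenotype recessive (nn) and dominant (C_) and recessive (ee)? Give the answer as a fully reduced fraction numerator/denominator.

NnCcEe gametes: NCE×1, NCe×1, NcE×1, Nce×1, nCE×1, nCe×1, ncE×1, nce×1
NnCcEe gametes: NCE×1, NCe×1, NcE×1, Nce×1, nCE×1, nCe×1, ncE×1, nce×1
NnCcEe×NnCcEe grid (8·8=64): NNCCEE=1 NNCCEe=2 NNCCee=1 NNCcEE=2 NNCcEe=4 NNCcee=2 NNccEE=1 NNccEe=2 NNccee=1 NnCCEE=2 NnCCEe=4 NnCCee=2 NnCcEE=4 NnCcEe=8 NnCcee=4 NnccEE=2 NnccEe=4 Nnccee=2 nnCCEE=1 nnCCEe=2 nnCCee=1 nnCcEE=2 nnCcEe=4 nnCcee=2 nnccEE=1 nnccEe=2 nnccee=1
nn C_ ee hits 3/64; gcd=1; 3÷1/64÷1 = 3/64

P(nn C_ ee) = 3/64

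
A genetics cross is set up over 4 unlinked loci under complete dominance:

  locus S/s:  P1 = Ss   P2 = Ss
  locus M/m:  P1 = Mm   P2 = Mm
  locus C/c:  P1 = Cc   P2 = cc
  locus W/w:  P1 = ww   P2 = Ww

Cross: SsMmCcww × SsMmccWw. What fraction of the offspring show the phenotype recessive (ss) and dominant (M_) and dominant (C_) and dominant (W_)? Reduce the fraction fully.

SsMmCcww gametes: SMCw×2, SMcw×2, SmCw×2, Smcw×2, sMCw×2, sMcw×2, smCw×2, smcw×2
SsMmccWw gametes: SMcW×2, SMcw×2, SmcW×2, Smcw×2, sMcW×2, sMcw×2, smcW×2, smcw×2
SsMmCcww×SsMmccWw grid (16·16=256): SSMMCcWw=4 SSMMCcww=4 SSMMccWw=4 SSMMccww=4 SSMmCcWw=8 SSMmCcww=8 SSMmccWw=8 SSMmccww=8 SSmmCcWw=4 SSmmCcww=4 SSmmccWw=4 SSmmccww=4 SsMMCcWw=8 SsMMCcww=8 SsMMccWw=8 SsMMccww=8 SsMmCcWw=16 SsMmCcww=16 SsMmccWw=16 SsMmccww=16 SsmmCcWw=8 SsmmCcww=8 SsmmccWw=8 Ssmmccww=8 ssMMCcWw=4 ssMMCcww=4 ssMMccWw=4 ssMMccww=4 ssMmCcWw=8 ssMmCcww=8 ssMmccWw=8 ssMmccww=8 ssmmCcWw=4 ssmmCcww=4 ssmmccWw=4 ssmmccww=4
ss M_ C_ W_ hits 12/256; gcd=4; 12÷4/256÷4 = 3/64

P(ss M_ C_ W_) = 3/64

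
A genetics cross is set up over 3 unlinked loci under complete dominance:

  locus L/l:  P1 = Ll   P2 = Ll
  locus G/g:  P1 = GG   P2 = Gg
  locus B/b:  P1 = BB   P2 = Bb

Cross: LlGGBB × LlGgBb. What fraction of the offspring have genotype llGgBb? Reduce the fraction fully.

P(llGgBb) = 1/16

LlGGBB gametes: LGB×4, lGB×4
LlGgBb gametes: LGB×1, LGb×1, LgB×1, Lgb×1, lGB×1, lGb×1, lgB×1, lgb×1
LlGGBB×LlGgBb grid (8·8=64): LLGGBB=4 LLGGBb=4 LLGgBB=4 LLGgBb=4 LlGGBB=8 LlGGBb=8 LlGgBB=8 LlGgBb=8 llGGBB=4 llGGBb=4 llGgBB=4 llGgBb=4
llGgBb hits 4/64; gcd=4; 4÷4/64÷4 = 1/16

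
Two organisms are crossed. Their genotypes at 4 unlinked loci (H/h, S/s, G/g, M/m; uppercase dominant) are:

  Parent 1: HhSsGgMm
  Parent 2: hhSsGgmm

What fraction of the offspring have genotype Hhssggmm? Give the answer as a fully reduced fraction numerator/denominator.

P(Hhssggmm) = 1/64

HhSsGgMm gametes: HSGM×1, HSGm×1, HSgM×1, HSgm×1, HsGM×1, HsGm×1, HsgM×1, Hsgm×1, hSGM×1, hSGm×1, hSgM×1, hSgm×1, hsGM×1, hsGm×1, hsgM×1, hsgm×1
hhSsGgmm gametes: hSGm×4, hSgm×4, hsGm×4, hsgm×4
HhSsGgMm×hhSsGgmm grid (16·16=256): HhSSGGMm=4 HhSSGGmm=4 HhSSGgMm=8 HhSSGgmm=8 HhSSggMm=4 HhSSggmm=4 HhSsGGMm=8 HhSsGGmm=8 HhSsGgMm=16 HhSsGgmm=16 HhSsggMm=8 HhSsggmm=8 HhssGGMm=4 HhssGGmm=4 HhssGgMm=8 HhssGgmm=8 HhssggMm=4 Hhssggmm=4 hhSSGGMm=4 hhSSGGmm=4 hhSSGgMm=8 hhSSGgmm=8 hhSSggMm=4 hhSSggmm=4 hhSsGGMm=8 hhSsGGmm=8 hhSsGgMm=16 hhSsGgmm=16 hhSsggMm=8 hhSsggmm=8 hhssGGMm=4 hhssGGmm=4 hhssGgMm=8 hhssGgmm=8 hhssggMm=4 hhssggmm=4
Hhssggmm hits 4/256; gcd=4; 4÷4/256÷4 = 1/64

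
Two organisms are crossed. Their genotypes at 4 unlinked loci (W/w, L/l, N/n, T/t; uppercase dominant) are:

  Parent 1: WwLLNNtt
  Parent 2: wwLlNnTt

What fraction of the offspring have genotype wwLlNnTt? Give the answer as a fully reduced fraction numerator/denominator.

P(wwLlNnTt) = 1/16

WwLLNNtt gametes: WLNt×8, wLNt×8
wwLlNnTt gametes: wLNT×2, wLNt×2, wLnT×2, wLnt×2, wlNT×2, wlNt×2, wlnT×2, wlnt×2
WwLLNNtt×wwLlNnTt grid (16·16=256): WwLLNNTt=16 WwLLNNtt=16 WwLLNnTt=16 WwLLNntt=16 WwLlNNTt=16 WwLlNNtt=16 WwLlNnTt=16 WwLlNntt=16 wwLLNNTt=16 wwLLNNtt=16 wwLLNnTt=16 wwLLNntt=16 wwLlNNTt=16 wwLlNNtt=16 wwLlNnTt=16 wwLlNntt=16
wwLlNnTt hits 16/256; gcd=16; 16÷16/256÷16 = 1/16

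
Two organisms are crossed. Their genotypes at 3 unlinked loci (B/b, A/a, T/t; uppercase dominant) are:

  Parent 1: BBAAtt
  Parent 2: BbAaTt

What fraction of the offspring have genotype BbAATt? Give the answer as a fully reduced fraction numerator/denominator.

P(BbAATt) = 1/8

BBAAtt gametes: BAt×8
BbAaTt gametes: BAT×1, BAt×1, BaT×1, Bat×1, bAT×1, bAt×1, baT×1, bat×1
BBAAtt×BbAaTt grid (8·8=64): BBAATt=8 BBAAtt=8 BBAaTt=8 BBAatt=8 BbAATt=8 BbAAtt=8 BbAaTt=8 BbAatt=8
BbAATt hits 8/64; gcd=8; 8÷8/64÷8 = 1/8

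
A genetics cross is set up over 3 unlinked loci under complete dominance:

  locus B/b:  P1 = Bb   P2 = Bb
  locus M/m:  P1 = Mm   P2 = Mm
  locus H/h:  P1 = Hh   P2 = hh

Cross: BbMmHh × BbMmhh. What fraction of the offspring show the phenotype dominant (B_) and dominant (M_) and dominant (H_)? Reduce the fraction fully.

BbMmHh gametes: BMH×1, BMh×1, BmH×1, Bmh×1, bMH×1, bMh×1, bmH×1, bmh×1
BbMmhh gametes: BMh×2, Bmh×2, bMh×2, bmh×2
BbMmHh×BbMmhh grid (8·8=64): BBMMHh=2 BBMMhh=2 BBMmHh=4 BBMmhh=4 BBmmHh=2 BBmmhh=2 BbMMHh=4 BbMMhh=4 BbMmHh=8 BbMmhh=8 BbmmHh=4 Bbmmhh=4 bbMMHh=2 bbMMhh=2 bbMmHh=4 bbMmhh=4 bbmmHh=2 bbmmhh=2
B_ M_ H_ hits 18/64; gcd=2; 18÷2/64÷2 = 9/32

P(B_ M_ H_) = 9/32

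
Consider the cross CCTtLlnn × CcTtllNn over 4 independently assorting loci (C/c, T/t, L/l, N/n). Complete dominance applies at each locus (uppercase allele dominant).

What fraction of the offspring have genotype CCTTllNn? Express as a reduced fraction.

P(CCTTllNn) = 1/32

CCTtLlnn gametes: CTLn×4, CTln×4, CtLn×4, Ctln×4
CcTtllNn gametes: CTlN×2, CTln×2, CtlN×2, Ctln×2, cTlN×2, cTln×2, ctlN×2, ctln×2
CCTtLlnn×CcTtllNn grid (16·16=256): CCTTLlNn=8 CCTTLlnn=8 CCTTllNn=8 CCTTllnn=8 CCTtLlNn=16 CCTtLlnn=16 CCTtllNn=16 CCTtllnn=16 CCttLlNn=8 CCttLlnn=8 CCttllNn=8 CCttllnn=8 CcTTLlNn=8 CcTTLlnn=8 CcTTllNn=8 CcTTllnn=8 CcTtLlNn=16 CcTtLlnn=16 CcTtllNn=16 CcTtllnn=16 CcttLlNn=8 CcttLlnn=8 CcttllNn=8 Ccttllnn=8
CCTTllNn hits 8/256; gcd=8; 8÷8/256÷8 = 1/32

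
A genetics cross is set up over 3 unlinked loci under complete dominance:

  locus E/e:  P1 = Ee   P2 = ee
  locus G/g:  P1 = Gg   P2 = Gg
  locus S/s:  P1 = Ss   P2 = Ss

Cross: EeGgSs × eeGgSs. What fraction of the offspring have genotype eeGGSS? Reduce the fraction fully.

EeGgSs gametes: EGS×1, EGs×1, EgS×1, Egs×1, eGS×1, eGs×1, egS×1, egs×1
eeGgSs gametes: eGS×2, eGs×2, egS×2, egs×2
EeGgSs×eeGgSs grid (8·8=64): EeGGSS=2 EeGGSs=4 EeGGss=2 EeGgSS=4 EeGgSs=8 EeGgss=4 EeggSS=2 EeggSs=4 Eeggss=2 eeGGSS=2 eeGGSs=4 eeGGss=2 eeGgSS=4 eeGgSs=8 eeGgss=4 eeggSS=2 eeggSs=4 eeggss=2
eeGGSS hits 2/64; gcd=2; 2÷2/64÷2 = 1/32

P(eeGGSS) = 1/32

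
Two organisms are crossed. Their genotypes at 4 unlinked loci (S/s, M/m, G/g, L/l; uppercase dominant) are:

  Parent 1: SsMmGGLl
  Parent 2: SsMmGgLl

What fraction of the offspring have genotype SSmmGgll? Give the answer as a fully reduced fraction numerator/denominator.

SsMmGGLl gametes: SMGL×2, SMGl×2, SmGL×2, SmGl×2, sMGL×2, sMGl×2, smGL×2, smGl×2
SsMmGgLl gametes: SMGL×1, SMGl×1, SMgL×1, SMgl×1, SmGL×1, SmGl×1, SmgL×1, Smgl×1, sMGL×1, sMGl×1, sMgL×1, sMgl×1, smGL×1, smGl×1, smgL×1, smgl×1
SsMmGGLl×SsMmGgLl grid (16·16=256): SSMMGGLL=2 SSMMGGLl=4 SSMMGGll=2 SSMMGgLL=2 SSMMGgLl=4 SSMMGgll=2 SSMmGGLL=4 SSMmGGLl=8 SSMmGGll=4 SSMmGgLL=4 SSMmGgLl=8 SSMmGgll=4 SSmmGGLL=2 SSmmGGLl=4 SSmmGGll=2 SSmmGgLL=2 SSmmGgLl=4 SSmmGgll=2 SsMMGGLL=4 SsMMGGLl=8 SsMMGGll=4 SsMMGgLL=4 SsMMGgLl=8 SsMMGgll=4 SsMmGGLL=8 SsMmGGLl=16 SsMmGGll=8 SsMmGgLL=8 SsMmGgLl=16 SsMmGgll=8 SsmmGGLL=4 SsmmGGLl=8 SsmmGGll=4 SsmmGgLL=4 SsmmGgLl=8 SsmmGgll=4 ssMMGGLL=2 ssMMGGLl=4 ssMMGGll=2 ssMMGgLL=2 ssMMGgLl=4 ssMMGgll=2 ssMmGGLL=4 ssMmGGLl=8 ssMmGGll=4 ssMmGgLL=4 ssMmGgLl=8 ssMmGgll=4 ssmmGGLL=2 ssmmGGLl=4 ssmmGGll=2 ssmmGgLL=2 ssmmGgLl=4 ssmmGgll=2
SSmmGgll hits 2/256; gcd=2; 2÷2/256÷2 = 1/128

P(SSmmGgll) = 1/128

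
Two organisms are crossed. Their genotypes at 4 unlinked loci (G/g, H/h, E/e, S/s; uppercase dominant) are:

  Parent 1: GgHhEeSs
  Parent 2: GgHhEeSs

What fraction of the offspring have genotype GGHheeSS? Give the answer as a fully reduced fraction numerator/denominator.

P(GGHheeSS) = 1/128

GgHhEeSs gametes: GHES×1, GHEs×1, GHeS×1, GHes×1, GhES×1, GhEs×1, GheS×1, Ghes×1, gHES×1, gHEs×1, gHeS×1, gHes×1, ghES×1, ghEs×1, gheS×1, ghes×1
GgHhEeSs gametes: GHES×1, GHEs×1, GHeS×1, GHes×1, GhES×1, GhEs×1, GheS×1, Ghes×1, gHES×1, gHEs×1, gHeS×1, gHes×1, ghES×1, ghEs×1, gheS×1, ghes×1
GgHhEeSs×GgHhEeSs grid (16·16=256): GGHHEESS=1 GGHHEESs=2 GGHHEEss=1 GGHHEeSS=2 GGHHEeSs=4 GGHHEess=2 GGHHeeSS=1 GGHHeeSs=2 GGHHeess=1 GGHhEESS=2 GGHhEESs=4 GGHhEEss=2 GGHhEeSS=4 GGHhEeSs=8 GGHhEess=4 GGHheeSS=2 GGHheeSs=4 GGHheess=2 GGhhEESS=1 GGhhEESs=2 GGhhEEss=1 GGhhEeSS=2 GGhhEeSs=4 GGhhEess=2 GGhheeSS=1 GGhheeSs=2 GGhheess=1 GgHHEESS=2 GgHHEESs=4 GgHHEEss=2 GgHHEeSS=4 GgHHEeSs=8 GgHHEess=4 GgHHeeSS=2 GgHHeeSs=4 GgHHeess=2 GgHhEESS=4 GgHhEESs=8 GgHhEEss=4 GgHhEeSS=8 GgHhEeSs=16 GgHhEess=8 GgHheeSS=4 GgHheeSs=8 GgHheess=4 GghhEESS=2 GghhEESs=4 GghhEEss=2 GghhEeSS=4 GghhEeSs=8 GghhEess=4 GghheeSS=2 GghheeSs=4 Gghheess=2 ggHHEESS=1 ggHHEESs=2 ggHHEEss=1 ggHHEeSS=2 ggHHEeSs=4 ggHHEess=2 ggHHeeSS=1 ggHHeeSs=2 ggHHeess=1 ggHhEESS=2 ggHhEESs=4 ggHhEEss=2 ggHhEeSS=4 ggHhEeSs=8 ggHhEess=4 ggHheeSS=2 ggHheeSs=4 ggHheess=2 gghhEESS=1 gghhEESs=2 gghhEEss=1 gghhEeSS=2 gghhEeSs=4 gghhEess=2 gghheeSS=1 gghheeSs=2 gghheess=1
GGHheeSS hits 2/256; gcd=2; 2÷2/256÷2 = 1/128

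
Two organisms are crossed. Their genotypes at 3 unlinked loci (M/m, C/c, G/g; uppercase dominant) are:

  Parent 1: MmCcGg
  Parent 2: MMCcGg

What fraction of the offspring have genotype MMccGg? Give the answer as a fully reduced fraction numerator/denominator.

MmCcGg gametes: MCG×1, MCg×1, McG×1, Mcg×1, mCG×1, mCg×1, mcG×1, mcg×1
MMCcGg gametes: MCG×2, MCg×2, McG×2, Mcg×2
MmCcGg×MMCcGg grid (8·8=64): MMCCGG=2 MMCCGg=4 MMCCgg=2 MMCcGG=4 MMCcGg=8 MMCcgg=4 MMccGG=2 MMccGg=4 MMccgg=2 MmCCGG=2 MmCCGg=4 MmCCgg=2 MmCcGG=4 MmCcGg=8 MmCcgg=4 MmccGG=2 MmccGg=4 Mmccgg=2
MMccGg hits 4/64; gcd=4; 4÷4/64÷4 = 1/16

P(MMccGg) = 1/16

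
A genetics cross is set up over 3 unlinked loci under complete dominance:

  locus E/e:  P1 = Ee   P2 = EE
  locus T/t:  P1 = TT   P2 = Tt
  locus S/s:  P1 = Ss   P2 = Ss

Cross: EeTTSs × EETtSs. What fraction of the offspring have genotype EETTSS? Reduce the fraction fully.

P(EETTSS) = 1/16

EeTTSs gametes: ETS×2, ETs×2, eTS×2, eTs×2
EETtSs gametes: ETS×2, ETs×2, EtS×2, Ets×2
EeTTSs×EETtSs grid (8·8=64): EETTSS=4 EETTSs=8 EETTss=4 EETtSS=4 EETtSs=8 EETtss=4 EeTTSS=4 EeTTSs=8 EeTTss=4 EeTtSS=4 EeTtSs=8 EeTtss=4
EETTSS hits 4/64; gcd=4; 4÷4/64÷4 = 1/16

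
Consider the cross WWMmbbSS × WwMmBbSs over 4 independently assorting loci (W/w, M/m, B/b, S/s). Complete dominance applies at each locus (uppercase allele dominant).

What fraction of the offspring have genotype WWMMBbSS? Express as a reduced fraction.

WWMmbbSS gametes: WMbS×8, WmbS×8
WwMmBbSs gametes: WMBS×1, WMBs×1, WMbS×1, WMbs×1, WmBS×1, WmBs×1, WmbS×1, Wmbs×1, wMBS×1, wMBs×1, wMbS×1, wMbs×1, wmBS×1, wmBs×1, wmbS×1, wmbs×1
WWMmbbSS×WwMmBbSs grid (16·16=256): WWMMBbSS=8 WWMMBbSs=8 WWMMbbSS=8 WWMMbbSs=8 WWMmBbSS=16 WWMmBbSs=16 WWMmbbSS=16 WWMmbbSs=16 WWmmBbSS=8 WWmmBbSs=8 WWmmbbSS=8 WWmmbbSs=8 WwMMBbSS=8 WwMMBbSs=8 WwMMbbSS=8 WwMMbbSs=8 WwMmBbSS=16 WwMmBbSs=16 WwMmbbSS=16 WwMmbbSs=16 WwmmBbSS=8 WwmmBbSs=8 WwmmbbSS=8 WwmmbbSs=8
WWMMBbSS hits 8/256; gcd=8; 8÷8/256÷8 = 1/32

P(WWMMBbSS) = 1/32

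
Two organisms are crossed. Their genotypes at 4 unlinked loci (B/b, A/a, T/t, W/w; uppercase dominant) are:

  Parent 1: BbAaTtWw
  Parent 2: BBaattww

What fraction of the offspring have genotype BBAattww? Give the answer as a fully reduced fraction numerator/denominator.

P(BBAattww) = 1/16

BbAaTtWw gametes: BATW×1, BATw×1, BAtW×1, BAtw×1, BaTW×1, BaTw×1, BatW×1, Batw×1, bATW×1, bATw×1, bAtW×1, bAtw×1, baTW×1, baTw×1, batW×1, batw×1
BBaattww gametes: Batw×16
BbAaTtWw×BBaattww grid (16·16=256): BBAaTtWw=16 BBAaTtww=16 BBAattWw=16 BBAattww=16 BBaaTtWw=16 BBaaTtww=16 BBaattWw=16 BBaattww=16 BbAaTtWw=16 BbAaTtww=16 BbAattWw=16 BbAattww=16 BbaaTtWw=16 BbaaTtww=16 BbaattWw=16 Bbaattww=16
BBAattww hits 16/256; gcd=16; 16÷16/256÷16 = 1/16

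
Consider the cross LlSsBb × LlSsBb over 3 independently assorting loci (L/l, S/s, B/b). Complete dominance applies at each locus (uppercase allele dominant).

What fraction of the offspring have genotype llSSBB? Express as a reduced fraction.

P(llSSBB) = 1/64

LlSsBb gametes: LSB×1, LSb×1, LsB×1, Lsb×1, lSB×1, lSb×1, lsB×1, lsb×1
LlSsBb gametes: LSB×1, LSb×1, LsB×1, Lsb×1, lSB×1, lSb×1, lsB×1, lsb×1
LlSsBb×LlSsBb grid (8·8=64): LLSSBB=1 LLSSBb=2 LLSSbb=1 LLSsBB=2 LLSsBb=4 LLSsbb=2 LLssBB=1 LLssBb=2 LLssbb=1 LlSSBB=2 LlSSBb=4 LlSSbb=2 LlSsBB=4 LlSsBb=8 LlSsbb=4 LlssBB=2 LlssBb=4 Llssbb=2 llSSBB=1 llSSBb=2 llSSbb=1 llSsBB=2 llSsBb=4 llSsbb=2 llssBB=1 llssBb=2 llssbb=1
llSSBB hits 1/64; gcd=1; 1÷1/64÷1 = 1/64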